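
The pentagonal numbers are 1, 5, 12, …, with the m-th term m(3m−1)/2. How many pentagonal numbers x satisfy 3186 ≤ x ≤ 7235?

The n-th pentagonal number is n(3n−1)/2.
Smallest index with value ≥ 3186: n = 47 (giving 3290).
Largest index with value ≤ 7235: n = 69 (giving 7107).
Indices 47 through 69: 23 terms.

23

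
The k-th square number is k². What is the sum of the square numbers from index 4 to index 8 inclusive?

190

Σ_{i=4}^{8} i² = 204 − 14 = 190.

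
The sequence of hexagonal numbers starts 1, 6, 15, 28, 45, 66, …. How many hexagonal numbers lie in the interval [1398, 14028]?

The n-th hexagonal number is n(2n−1).
Smallest index with value ≥ 1398: n = 27 (giving 1431).
Largest index with value ≤ 14028: n = 84 (giving 14028).
Indices 27 through 84: 58 terms.

58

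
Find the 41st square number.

41² = 1681.

1681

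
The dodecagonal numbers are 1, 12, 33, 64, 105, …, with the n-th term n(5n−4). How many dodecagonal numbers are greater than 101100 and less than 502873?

175

The n-th dodecagonal number is n(5n−4).
Smallest index with value > 101100: n = 143 (giving 101673).
Largest index with value < 502873: n = 317 (giving 501177).
Indices 143 through 317: 175 terms.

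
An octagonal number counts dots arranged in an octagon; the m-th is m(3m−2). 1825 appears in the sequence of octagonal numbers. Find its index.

25

Set n(3n−2) = 1825, giving 3n² − 2n − 1825 = 0.
The discriminant is 4 + 12·1825 = 21904, and √21904 = 148.
So n = (2 + 148) / 6 = 150/6 = 25.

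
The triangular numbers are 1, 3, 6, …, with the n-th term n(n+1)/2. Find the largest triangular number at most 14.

10

Solve n(n+1)/2 ≤ 14 for integer n.
n = 4 gives 10 ≤ 14, while n = 5 gives 15 > 14; so the answer is 10.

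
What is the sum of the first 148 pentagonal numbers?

1631848

Σ i(3i−1)/2 = (3Σi² − Σi) / 2 over i = 1..148.
Σi = 11026 and Σi² = 1091574.
(3·1091574 − 1·11026) / 2 = 3263696/2 = 1631848.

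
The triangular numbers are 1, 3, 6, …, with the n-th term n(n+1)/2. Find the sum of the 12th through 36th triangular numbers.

8150

Σ i(i+1)/2 = (Σi² + Σi) / 2 over i = 12..36.
Σi = 666 − 66 = 600 and Σi² = 16206 − 506 = 15700.
(1·15700 + 1·600) / 2 = 16300/2 = 8150.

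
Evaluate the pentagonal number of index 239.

85562

The 239th pentagonal number is n(3n−1)/2 with n = 239.
239·(3·239 − 1)/2 = 239·716/2 = 239·358 = 85562.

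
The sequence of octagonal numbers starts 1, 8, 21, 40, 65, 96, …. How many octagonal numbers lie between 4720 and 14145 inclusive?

30

The n-th octagonal number is n(3n−2).
Smallest index with value ≥ 4720: n = 40 (giving 4720).
Largest index with value ≤ 14145: n = 69 (giving 14145).
Indices 40 through 69: 30 terms.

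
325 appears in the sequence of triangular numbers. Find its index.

Set n(n+1)/2 = 325, giving n² + n − 650 = 0.
So n = (-1 + 51) / 2 = 50/2 = 25.
Check: 25·26/2 = 325. ✓

25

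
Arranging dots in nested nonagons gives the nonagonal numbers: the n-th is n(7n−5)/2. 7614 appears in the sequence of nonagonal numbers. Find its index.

Set n(7n−5)/2 = 7614, giving 7n² − 5n − 15228 = 0.
So n = (5 + 653) / 14 = 658/14 = 47.

47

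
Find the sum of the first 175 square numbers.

Σ_{i=1}^{175} i² = 175·176·351/6 = 1801800.

1801800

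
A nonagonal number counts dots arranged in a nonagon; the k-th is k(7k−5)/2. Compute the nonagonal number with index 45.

The 45th nonagonal number is n(7n−5)/2 with n = 45.
45·(7·45 − 5)/2 = 45·310/2 = 45·155 = 6975.

6975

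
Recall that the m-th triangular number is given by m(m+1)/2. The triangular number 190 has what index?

Set n(n+1)/2 = 190, giving n² + n − 380 = 0.
The discriminant is 1 + 8·190 = 1521, and √1521 = 39.
So n = (-1 + 39) / 2 = 38/2 = 19.
Check: 19·20/2 = 190. ✓

19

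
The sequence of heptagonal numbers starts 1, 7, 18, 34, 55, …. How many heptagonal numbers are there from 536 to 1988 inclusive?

14

The n-th heptagonal number is n(5n−3)/2.
Smallest index with value ≥ 536: n = 15 (giving 540).
Largest index with value ≤ 1988: n = 28 (giving 1918).
Indices 15 through 28: 14 terms.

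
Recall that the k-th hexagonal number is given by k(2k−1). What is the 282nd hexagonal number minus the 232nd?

282·(2·282 − 1) = 158766 and 232·(2·232 − 1) = 107416.
Difference: 158766 − 107416 = 51350.

51350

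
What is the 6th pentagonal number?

6·(3·6 − 1)/2 = 6·17/2 = 51.

51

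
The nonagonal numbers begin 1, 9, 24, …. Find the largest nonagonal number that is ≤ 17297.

16975

Solve n(7n−5)/2 ≤ 17297 for integer n.
n = 70 gives 16975 ≤ 17297, while n = 71 gives 17466 > 17297; so the answer is 16975.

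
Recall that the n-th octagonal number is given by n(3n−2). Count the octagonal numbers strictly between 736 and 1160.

The n-th octagonal number is n(3n−2).
Smallest index with value > 736: n = 17 (giving 833).
Largest index with value < 1160: n = 19 (giving 1045).
Indices 17 through 19: 3 terms.

3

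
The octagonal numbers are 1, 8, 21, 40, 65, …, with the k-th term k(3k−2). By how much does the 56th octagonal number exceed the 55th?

Consecutive octagonal numbers differ by 6n − 5: here 6·56 − 5 = 331.

331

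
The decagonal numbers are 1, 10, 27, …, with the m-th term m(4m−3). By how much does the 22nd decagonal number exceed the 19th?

22·(4·22 − 3) = 1870 and 19·(4·19 − 3) = 1387.
Difference: 1870 − 1387 = 483.

483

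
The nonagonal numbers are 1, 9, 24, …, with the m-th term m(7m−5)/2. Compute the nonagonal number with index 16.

856

16·(7·16 − 5)/2 = 16·107/2 = 856.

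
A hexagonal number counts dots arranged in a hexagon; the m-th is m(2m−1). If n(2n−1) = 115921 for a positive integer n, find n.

241

Set n(2n−1) = 115921, giving 2n² − n − 115921 = 0.
So n = (1 + 963) / 4 = 964/4 = 241.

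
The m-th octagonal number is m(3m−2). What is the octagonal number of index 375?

421125

375·(3·375 − 2) = 375·1123 = 421125.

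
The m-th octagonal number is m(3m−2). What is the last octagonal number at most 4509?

4485

Solve n(3n−2) ≤ 4509 for integer n.
n = 39 gives 4485 ≤ 4509, while n = 40 gives 4720 > 4509; so the answer is 4485.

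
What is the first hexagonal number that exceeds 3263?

Solve n(2n−1) > 3263 for integer n.
The largest n with value ≤ 3263 is 40 (since 3160 ≤ 3263 < 3321), so the first above is n = 41, value 3321.

3321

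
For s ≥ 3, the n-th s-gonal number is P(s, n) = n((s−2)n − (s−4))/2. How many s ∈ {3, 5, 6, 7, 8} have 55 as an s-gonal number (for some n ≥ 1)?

2

s = 3: P(3, 10) = 55. ✓
s = 5: P(5, 6) = 51 and P(5, 7) = 70; 55 is not s-gonal.
s = 6: P(6, 5) = 45 and P(6, 6) = 66; 55 is not s-gonal.
s = 7: P(7, 5) = 55. ✓
s = 8: P(8, 4) = 40 and P(8, 5) = 65; 55 is not s-gonal.
Hits: s ∈ {3, 7} → 2.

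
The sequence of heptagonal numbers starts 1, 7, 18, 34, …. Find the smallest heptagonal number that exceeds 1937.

Solve n(5n−3)/2 > 1937 for integer n.
The largest n with value ≤ 1937 is 28 (since 1918 ≤ 1937 < 2059), so the first above is n = 29, value 2059.

2059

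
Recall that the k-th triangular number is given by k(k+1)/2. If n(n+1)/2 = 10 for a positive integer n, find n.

Set n(n+1)/2 = 10, giving n² + n − 20 = 0.
The discriminant is 1 + 8·10 = 81, and √81 = 9.
So n = (-1 + 9) / 2 = 8/2 = 4.

4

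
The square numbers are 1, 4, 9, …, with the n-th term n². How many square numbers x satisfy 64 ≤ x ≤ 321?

The n-th square number is n².
Smallest index with value ≥ 64: n = 8 (giving 64).
Largest index with value ≤ 321: n = 17 (giving 289).
Indices 8 through 17: 10 terms.

10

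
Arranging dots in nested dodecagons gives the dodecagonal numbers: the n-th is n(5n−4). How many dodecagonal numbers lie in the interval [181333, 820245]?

The n-th dodecagonal number is n(5n−4).
Smallest index with value ≥ 181333: n = 191 (giving 181641).
Largest index with value ≤ 820245: n = 405 (giving 818505).
Indices 191 through 405: 215 terms.

215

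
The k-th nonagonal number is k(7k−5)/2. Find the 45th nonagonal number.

6975

The 45th nonagonal number is n(7n−5)/2 with n = 45.
45·(7·45 − 5)/2 = 45·310/2 = 45·155 = 6975.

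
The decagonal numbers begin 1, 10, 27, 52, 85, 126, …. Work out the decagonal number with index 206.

169126

The 206th decagonal number is n(4n−3) with n = 206.
206·(4·206 − 3) = 206·821 = 169126.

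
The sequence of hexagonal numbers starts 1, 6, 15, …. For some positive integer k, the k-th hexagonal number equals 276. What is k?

12

Set n(2n−1) = 276, giving 2n² − n − 276 = 0.
The discriminant is 1 + 8·276 = 2209, and √2209 = 47.
So n = (1 + 47) / 4 = 48/4 = 12.
Check: 12·(2·12 − 1) = 276. ✓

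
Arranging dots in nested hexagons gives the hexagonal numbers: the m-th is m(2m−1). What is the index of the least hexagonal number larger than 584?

18

Solve n(2n−1) > 584 for integer n.
The largest n with value ≤ 584 is 17 (since 561 ≤ 584 < 630), so the first above is n = 18, value 630.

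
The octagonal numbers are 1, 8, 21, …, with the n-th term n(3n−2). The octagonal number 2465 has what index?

Set n(3n−2) = 2465, giving 3n² − 2n − 2465 = 0.
The discriminant is 4 + 12·2465 = 29584, and √29584 = 172.
So n = (2 + 172) / 6 = 174/6 = 29.

29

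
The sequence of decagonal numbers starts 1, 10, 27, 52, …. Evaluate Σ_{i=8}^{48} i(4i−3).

Σ i(4i−3) = 4Σi² − 3Σi over i = 8..48.
Σi = 1176 − 28 = 1148 and Σi² = 38024 − 140 = 37884.
4·37884 − 3·1148 = 148092.

148092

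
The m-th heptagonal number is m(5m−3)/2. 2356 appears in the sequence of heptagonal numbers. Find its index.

31

Set n(5n−3)/2 = 2356, giving 5n² − 3n − 4712 = 0.
The discriminant is 9 + 40·2356 = 94249, and √94249 = 307.
So n = (3 + 307) / 10 = 310/10 = 31.
Check: 31·(5·31 − 3)/2 = 2356. ✓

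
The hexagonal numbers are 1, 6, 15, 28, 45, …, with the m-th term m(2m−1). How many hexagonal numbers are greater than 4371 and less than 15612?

41

The n-th hexagonal number is n(2n−1).
Smallest index with value > 4371: n = 48 (giving 4560).
Largest index with value < 15612: n = 88 (giving 15400).
Indices 48 through 88: 41 terms.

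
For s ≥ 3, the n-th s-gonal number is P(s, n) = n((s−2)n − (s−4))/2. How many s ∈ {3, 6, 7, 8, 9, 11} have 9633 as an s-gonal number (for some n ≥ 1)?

s = 3: P(3, 138) = 9591 and P(3, 139) = 9730; 9633 is not s-gonal.
s = 6: P(6, 69) = 9453 and P(6, 70) = 9730; 9633 is not s-gonal.
s = 7: P(7, 62) = 9517 and P(7, 63) = 9828; 9633 is not s-gonal.
s = 8: P(8, 57) = 9633. ✓
s = 9: P(9, 52) = 9334 and P(9, 53) = 9699; 9633 is not s-gonal.
s = 11: P(11, 46) = 9361 and P(11, 47) = 9776; 9633 is not s-gonal.
Hits: s ∈ {8} → 1.

1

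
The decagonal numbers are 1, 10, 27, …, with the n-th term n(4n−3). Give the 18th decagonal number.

The 18th decagonal number is n(4n−3) with n = 18.
18·(4·18 − 3) = 18·69 = 1242.

1242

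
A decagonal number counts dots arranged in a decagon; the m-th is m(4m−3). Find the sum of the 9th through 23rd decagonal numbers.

15760

Σ i(4i−3) = 4Σi² − 3Σi over i = 9..23.
Σi = 276 − 36 = 240 and Σi² = 4324 − 204 = 4120.
4·4120 − 3·240 = 15760.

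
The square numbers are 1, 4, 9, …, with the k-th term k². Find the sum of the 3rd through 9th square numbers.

280

Σ_{i=3}^{9} i² = 285 − 5 = 280.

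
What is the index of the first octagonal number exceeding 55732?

Solve n(3n−2) > 55732 for integer n.
The largest n with value ≤ 55732 is 136 (since 55216 ≤ 55732 < 56033), so the first above is n = 137, value 56033.

137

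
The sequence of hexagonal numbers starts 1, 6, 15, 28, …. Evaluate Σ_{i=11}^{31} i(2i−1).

19621

Σ i(2i−1) = 2Σi² − Σi over i = 11..31.
Σi = 496 − 55 = 441 and Σi² = 10416 − 385 = 10031.
2·10031 − 1·441 = 19621.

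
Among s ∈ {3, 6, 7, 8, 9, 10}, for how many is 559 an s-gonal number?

s = 3: P(3, 32) = 528 and P(3, 33) = 561; 559 is not s-gonal.
s = 6: P(6, 16) = 496 and P(6, 17) = 561; 559 is not s-gonal.
s = 7: P(7, 15) = 540 and P(7, 16) = 616; 559 is not s-gonal.
s = 8: P(8, 13) = 481 and P(8, 14) = 560; 559 is not s-gonal.
s = 9: P(9, 13) = 559. ✓
s = 10: P(10, 12) = 540 and P(10, 13) = 637; 559 is not s-gonal.
Hits: s ∈ {9} → 1.

1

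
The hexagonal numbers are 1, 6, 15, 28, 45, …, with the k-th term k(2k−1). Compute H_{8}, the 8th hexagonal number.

120

The 8th hexagonal number is n(2n−1) with n = 8.
8·(2·8 − 1) = 8·15 = 120.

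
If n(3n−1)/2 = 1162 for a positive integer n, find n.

Set n(3n−1)/2 = 1162, giving 3n² − n − 2324 = 0.
The discriminant is 1 + 24·1162 = 27889, and √27889 = 167.
So n = (1 + 167) / 6 = 168/6 = 28.
Check: 28·(3·28 − 1)/2 = 1162. ✓

28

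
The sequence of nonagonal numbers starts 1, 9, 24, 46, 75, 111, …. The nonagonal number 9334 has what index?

52

Set n(7n−5)/2 = 9334, giving 7n² − 5n − 18668 = 0.
The discriminant is 25 + 56·9334 = 522729, and √522729 = 723.
So n = (5 + 723) / 14 = 728/14 = 52.
Check: 52·(7·52 − 5)/2 = 9334. ✓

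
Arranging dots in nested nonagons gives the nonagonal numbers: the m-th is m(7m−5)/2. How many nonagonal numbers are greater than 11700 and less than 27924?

The n-th nonagonal number is n(7n−5)/2.
Smallest index with value > 11700: n = 59 (giving 12036).
Largest index with value < 27924: n = 89 (giving 27501).
Indices 59 through 89: 31 terms.

31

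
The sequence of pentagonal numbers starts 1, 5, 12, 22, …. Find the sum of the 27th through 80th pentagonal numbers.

Σ i(3i−1)/2 = (3Σi² − Σi) / 2 over i = 27..80.
Σi = 3240 − 351 = 2889 and Σi² = 173880 − 6201 = 167679.
(3·167679 − 1·2889) / 2 = 500148/2 = 250074.

250074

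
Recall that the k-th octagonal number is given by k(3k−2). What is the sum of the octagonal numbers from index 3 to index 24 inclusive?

Σ i(3i−2) = 3Σi² − 2Σi over i = 3..24.
Σi = 300 − 3 = 297 and Σi² = 4900 − 5 = 4895.
3·4895 − 2·297 = 14091.

14091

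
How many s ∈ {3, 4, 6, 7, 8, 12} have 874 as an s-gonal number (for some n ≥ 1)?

s = 3: P(3, 41) = 861 and P(3, 42) = 903; 874 is not s-gonal.
s = 4: P(4, 29) = 841 and P(4, 30) = 900; 874 is not s-gonal.
s = 6: P(6, 21) = 861 and P(6, 22) = 946; 874 is not s-gonal.
s = 7: P(7, 19) = 874. ✓
s = 8: P(8, 17) = 833 and P(8, 18) = 936; 874 is not s-gonal.
s = 12: P(12, 13) = 793 and P(12, 14) = 924; 874 is not s-gonal.
Hits: s ∈ {7} → 1.

1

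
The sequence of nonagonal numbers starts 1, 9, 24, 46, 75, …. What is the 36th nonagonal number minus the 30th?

36·(7·36 − 5)/2 = 4446 and 30·(7·30 − 5)/2 = 3075.
Difference: 4446 − 3075 = 1371.

1371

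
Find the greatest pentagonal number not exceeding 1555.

Solve n(3n−1)/2 ≤ 1555 for integer n.
n = 32 gives 1520 ≤ 1555, while n = 33 gives 1617 > 1555; so the answer is 1520.

1520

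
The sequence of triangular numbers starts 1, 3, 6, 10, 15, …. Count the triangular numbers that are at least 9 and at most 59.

7

The n-th triangular number is n(n+1)/2.
Smallest index with value ≥ 9: n = 4 (giving 10).
Largest index with value ≤ 59: n = 10 (giving 55).
Indices 4 through 10: 7 terms.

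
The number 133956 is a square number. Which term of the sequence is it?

We need n² = 133956, so n = √133956 = 366.

366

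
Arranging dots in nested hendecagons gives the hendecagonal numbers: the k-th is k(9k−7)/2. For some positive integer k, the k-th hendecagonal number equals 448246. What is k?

Set n(9n−7)/2 = 448246, giving 9n² − 7n − 896492 = 0.
So n = (7 + 5681) / 18 = 5688/18 = 316.
Check: 316·(9·316 − 7)/2 = 448246. ✓

316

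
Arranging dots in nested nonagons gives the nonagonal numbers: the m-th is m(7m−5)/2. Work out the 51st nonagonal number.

8976

The 51st nonagonal number is n(7n−5)/2 with n = 51.
51·(7·51 − 5)/2 = 51·352/2 = 51·176 = 8976.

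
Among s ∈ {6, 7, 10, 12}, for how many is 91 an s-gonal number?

1

s = 6: P(6, 7) = 91. ✓
s = 7: P(7, 6) = 81 and P(7, 7) = 112; 91 is not s-gonal.
s = 10: P(10, 5) = 85 and P(10, 6) = 126; 91 is not s-gonal.
s = 12: P(12, 4) = 64 and P(12, 5) = 105; 91 is not s-gonal.
Hits: s ∈ {6} → 1.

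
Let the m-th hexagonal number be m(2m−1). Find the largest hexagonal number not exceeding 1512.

Solve n(2n−1) ≤ 1512 for integer n.
n = 27 gives 1431 ≤ 1512, while n = 28 gives 1540 > 1512; so the answer is 1431.

1431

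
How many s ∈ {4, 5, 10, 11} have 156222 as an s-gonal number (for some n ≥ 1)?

1

s = 4: P(4, 395) = 156025 and P(4, 396) = 156816; 156222 is not s-gonal.
s = 5: P(5, 322) = 155365 and P(5, 323) = 156332; 156222 is not s-gonal.
s = 10: P(10, 198) = 156222. ✓
s = 11: P(11, 186) = 155031 and P(11, 187) = 156706; 156222 is not s-gonal.
Hits: s ∈ {10} → 1.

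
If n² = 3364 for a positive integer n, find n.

58

We need n² = 3364, so n = √3364 = 58.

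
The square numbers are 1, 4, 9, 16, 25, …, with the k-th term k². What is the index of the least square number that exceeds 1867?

44

Solve n² > 1867 for integer n.
The largest n with value ≤ 1867 is 43 (since 1849 ≤ 1867 < 1936), so the first above is n = 44, value 1936.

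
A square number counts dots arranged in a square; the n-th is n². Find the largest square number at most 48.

36

Solve n² ≤ 48 for integer n.
n = 6 gives 36 ≤ 48, while n = 7 gives 49 > 48; so the answer is 36.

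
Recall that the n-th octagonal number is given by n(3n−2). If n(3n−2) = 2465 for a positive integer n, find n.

Set n(3n−2) = 2465, giving 3n² − 2n − 2465 = 0.
So n = (2 + 172) / 6 = 174/6 = 29.

29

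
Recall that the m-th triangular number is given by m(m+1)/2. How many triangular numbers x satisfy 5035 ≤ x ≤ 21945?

The n-th triangular number is n(n+1)/2.
Smallest index with value ≥ 5035: n = 100 (giving 5050).
Largest index with value ≤ 21945: n = 209 (giving 21945).
Indices 100 through 209: 110 terms.

110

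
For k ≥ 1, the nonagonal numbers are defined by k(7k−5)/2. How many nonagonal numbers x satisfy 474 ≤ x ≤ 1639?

The n-th nonagonal number is n(7n−5)/2.
Smallest index with value ≥ 474: n = 12 (giving 474).
Largest index with value ≤ 1639: n = 22 (giving 1639).
Indices 12 through 22: 11 terms.

11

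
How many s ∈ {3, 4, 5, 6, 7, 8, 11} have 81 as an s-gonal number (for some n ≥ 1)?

2

s = 3: P(3, 12) = 78 and P(3, 13) = 91; 81 is not s-gonal.
s = 4: P(4, 9) = 81. ✓
s = 5: P(5, 7) = 70 and P(5, 8) = 92; 81 is not s-gonal.
s = 6: P(6, 6) = 66 and P(6, 7) = 91; 81 is not s-gonal.
s = 7: P(7, 6) = 81. ✓
s = 8: P(8, 5) = 65 and P(8, 6) = 96; 81 is not s-gonal.
s = 11: P(11, 4) = 58 and P(11, 5) = 95; 81 is not s-gonal.
Hits: s ∈ {4, 7} → 2.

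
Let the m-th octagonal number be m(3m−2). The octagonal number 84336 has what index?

168

Set n(3n−2) = 84336, giving 3n² − 2n − 84336 = 0.
The discriminant is 4 + 12·84336 = 1012036, and √1012036 = 1006.
So n = (2 + 1006) / 6 = 1008/6 = 168.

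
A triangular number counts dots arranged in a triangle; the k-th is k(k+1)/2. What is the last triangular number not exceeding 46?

45

Solve n(n+1)/2 ≤ 46 for integer n.
n = 9 gives 45 ≤ 46, while n = 10 gives 55 > 46; so the answer is 45.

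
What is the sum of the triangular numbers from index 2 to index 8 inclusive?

Σ i(i+1)/2 = (Σi² + Σi) / 2 over i = 2..8.
Σi = 36 − 1 = 35 and Σi² = 204 − 1 = 203.
(1·203 + 1·35) / 2 = 238/2 = 119.

119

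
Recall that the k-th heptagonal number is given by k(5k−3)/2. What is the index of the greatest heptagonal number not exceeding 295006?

343

Solve n(5n−3)/2 ≤ 295006 for integer n.
n = 343 gives 293608 ≤ 295006, while n = 344 gives 295324 > 295006; so the answer is index 343.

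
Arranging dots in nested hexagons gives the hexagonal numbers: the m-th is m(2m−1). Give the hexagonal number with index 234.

109278

234·(2·234 − 1) = 234·467 = 109278.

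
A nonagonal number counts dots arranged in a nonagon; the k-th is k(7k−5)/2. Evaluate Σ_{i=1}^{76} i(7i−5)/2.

Σ i(7i−5)/2 = (7Σi² − 5Σi) / 2 over i = 1..76.
Σi = 2926 and Σi² = 149226.
(7·149226 − 5·2926) / 2 = 1029952/2 = 514976.

514976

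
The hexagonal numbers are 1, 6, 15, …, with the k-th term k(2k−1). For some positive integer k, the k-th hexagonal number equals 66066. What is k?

Set n(2n−1) = 66066, giving 2n² − n − 66066 = 0.
So n = (1 + 727) / 4 = 728/4 = 182.
Check: 182·(2·182 − 1) = 66066. ✓

182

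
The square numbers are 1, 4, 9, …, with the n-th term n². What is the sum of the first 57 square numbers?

Σ_{i=1}^{57} i² = 57·58·115/6 = 63365.

63365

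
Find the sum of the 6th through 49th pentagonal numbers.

59950

Σ i(3i−1)/2 = (3Σi² − Σi) / 2 over i = 6..49.
Σi = 1225 − 15 = 1210 and Σi² = 40425 − 55 = 40370.
(3·40370 − 1·1210) / 2 = 119900/2 = 59950.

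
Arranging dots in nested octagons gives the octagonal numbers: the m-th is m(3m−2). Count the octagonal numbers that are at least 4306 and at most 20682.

The n-th octagonal number is n(3n−2).
Smallest index with value ≥ 4306: n = 39 (giving 4485).
Largest index with value ≤ 20682: n = 83 (giving 20501).
Indices 39 through 83: 45 terms.

45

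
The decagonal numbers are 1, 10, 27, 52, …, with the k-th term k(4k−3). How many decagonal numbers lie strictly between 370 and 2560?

The n-th decagonal number is n(4n−3).
Smallest index with value > 370: n = 11 (giving 451).
Largest index with value < 2560: n = 25 (giving 2425).
Indices 11 through 25: 15 terms.

15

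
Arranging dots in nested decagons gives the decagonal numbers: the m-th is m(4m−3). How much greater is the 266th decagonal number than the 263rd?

6339

266·(4·266 − 3) = 282226 and 263·(4·263 − 3) = 275887.
Difference: 282226 − 275887 = 6339.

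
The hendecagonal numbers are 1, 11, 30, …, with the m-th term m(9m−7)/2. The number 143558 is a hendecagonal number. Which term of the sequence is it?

179

Set n(9n−7)/2 = 143558, giving 9n² − 7n − 287116 = 0.
The discriminant is 49 + 72·143558 = 10336225, and √10336225 = 3215.
So n = (7 + 3215) / 18 = 3222/18 = 179.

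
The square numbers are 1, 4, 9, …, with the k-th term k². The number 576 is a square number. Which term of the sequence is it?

We need n² = 576, so n = √576 = 24.

24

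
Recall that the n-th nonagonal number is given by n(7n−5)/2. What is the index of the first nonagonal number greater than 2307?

27

Solve n(7n−5)/2 > 2307 for integer n.
The largest n with value ≤ 2307 is 26 (since 2301 ≤ 2307 < 2484), so the first above is n = 27, value 2484.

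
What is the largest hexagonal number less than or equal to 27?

Solve n(2n−1) ≤ 27 for integer n.
n = 3 gives 15 ≤ 27, while n = 4 gives 28 > 27; so the answer is 15.

15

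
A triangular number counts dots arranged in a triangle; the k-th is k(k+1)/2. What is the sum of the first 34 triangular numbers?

Σ i(i+1)/2 = (Σi² + Σi) / 2 over i = 1..34.
Σi = 595 and Σi² = 13685.
(1·13685 + 1·595) / 2 = 14280/2 = 7140.

7140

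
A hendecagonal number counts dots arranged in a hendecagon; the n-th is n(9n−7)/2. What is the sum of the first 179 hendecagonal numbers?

8618850

Σ i(9i−7)/2 = (9Σi² − 7Σi) / 2 over i = 1..179.
Σi = 16110 and Σi² = 1927830.
(9·1927830 − 7·16110) / 2 = 17237700/2 = 8618850.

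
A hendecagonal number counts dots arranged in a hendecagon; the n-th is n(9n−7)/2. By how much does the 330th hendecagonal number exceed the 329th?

2962

Consecutive hendecagonal numbers differ by 9n − 8: here 9·330 − 8 = 2962.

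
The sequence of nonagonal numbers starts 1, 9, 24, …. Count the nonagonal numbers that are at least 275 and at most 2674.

The n-th nonagonal number is n(7n−5)/2.
Smallest index with value ≥ 275: n = 10 (giving 325).
Largest index with value ≤ 2674: n = 28 (giving 2674).
Indices 10 through 28: 19 terms.

19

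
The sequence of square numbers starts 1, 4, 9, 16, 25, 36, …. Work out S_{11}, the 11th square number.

121

11² = 121.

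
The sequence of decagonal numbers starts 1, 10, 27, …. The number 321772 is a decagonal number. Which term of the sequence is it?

Set n(4n−3) = 321772, giving 4n² − 3n − 321772 = 0.
So n = (3 + 2269) / 8 = 2272/8 = 284.
Check: 284·(4·284 − 3) = 321772. ✓

284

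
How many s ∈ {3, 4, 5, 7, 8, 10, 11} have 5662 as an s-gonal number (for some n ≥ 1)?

1

s = 3: P(3, 105) = 5565 and P(3, 106) = 5671; 5662 is not s-gonal.
s = 4: P(4, 75) = 5625 and P(4, 76) = 5776; 5662 is not s-gonal.
s = 5: P(5, 61) = 5551 and P(5, 62) = 5735; 5662 is not s-gonal.
s = 7: P(7, 47) = 5452 and P(7, 48) = 5688; 5662 is not s-gonal.
s = 8: P(8, 43) = 5461 and P(8, 44) = 5720; 5662 is not s-gonal.
s = 10: P(10, 38) = 5662. ✓
s = 11: P(11, 35) = 5390 and P(11, 36) = 5706; 5662 is not s-gonal.
Hits: s ∈ {10} → 1.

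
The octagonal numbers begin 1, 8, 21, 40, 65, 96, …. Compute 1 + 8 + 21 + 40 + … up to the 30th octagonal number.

Σ i(3i−2) = 3Σi² − 2Σi over i = 1..30.
Σi = 465 and Σi² = 9455.
3·9455 − 2·465 = 27435.

27435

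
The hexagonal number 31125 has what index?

Set n(2n−1) = 31125, giving 2n² − n − 31125 = 0.
The discriminant is 1 + 8·31125 = 249001, and √249001 = 499.
So n = (1 + 499) / 4 = 500/4 = 125.
Check: 125·(2·125 − 1) = 31125. ✓

125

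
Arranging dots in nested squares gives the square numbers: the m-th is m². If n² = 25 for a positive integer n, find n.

We need n² = 25, so n = √25 = 5.

5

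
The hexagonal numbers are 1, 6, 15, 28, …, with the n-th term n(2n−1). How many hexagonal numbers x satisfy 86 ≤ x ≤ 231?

5

The n-th hexagonal number is n(2n−1).
Smallest index with value ≥ 86: n = 7 (giving 91).
Largest index with value ≤ 231: n = 11 (giving 231).
Indices 7 through 11: 5 terms.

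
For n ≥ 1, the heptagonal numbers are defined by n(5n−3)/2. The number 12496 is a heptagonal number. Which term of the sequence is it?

71

Set n(5n−3)/2 = 12496, giving 5n² − 3n − 24992 = 0.
The discriminant is 9 + 40·12496 = 499849, and √499849 = 707.
So n = (3 + 707) / 10 = 710/10 = 71.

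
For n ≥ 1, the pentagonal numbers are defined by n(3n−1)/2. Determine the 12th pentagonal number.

210

12·(3·12 − 1)/2 = 12·35/2 = 210.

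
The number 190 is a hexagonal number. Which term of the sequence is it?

Set n(2n−1) = 190, giving 2n² − n − 190 = 0.
So n = (1 + 39) / 4 = 40/4 = 10.

10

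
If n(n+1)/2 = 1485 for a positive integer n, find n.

Set n(n+1)/2 = 1485, giving n² + n − 2970 = 0.
The discriminant is 1 + 8·1485 = 11881, and √11881 = 109.
So n = (-1 + 109) / 2 = 108/2 = 54.

54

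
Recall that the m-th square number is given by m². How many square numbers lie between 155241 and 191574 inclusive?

43

The n-th square number is n².
Smallest index with value ≥ 155241: n = 395 (giving 156025).
Largest index with value ≤ 191574: n = 437 (giving 190969).
Indices 395 through 437: 43 terms.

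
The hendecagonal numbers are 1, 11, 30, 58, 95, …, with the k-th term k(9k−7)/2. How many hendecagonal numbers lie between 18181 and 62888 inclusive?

55

The n-th hendecagonal number is n(9n−7)/2.
Smallest index with value ≥ 18181: n = 64 (giving 18208).
Largest index with value ≤ 62888: n = 118 (giving 62245).
Indices 64 through 118: 55 terms.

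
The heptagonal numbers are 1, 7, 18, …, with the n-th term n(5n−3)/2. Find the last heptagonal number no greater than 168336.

Solve n(5n−3)/2 ≤ 168336 for integer n.
n = 259 gives 167314 ≤ 168336, while n = 260 gives 168610 > 168336; so the answer is 167314.

167314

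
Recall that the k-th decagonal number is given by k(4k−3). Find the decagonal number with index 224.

200032

The 224th decagonal number is n(4n−3) with n = 224.
224·(4·224 − 3) = 224·893 = 200032.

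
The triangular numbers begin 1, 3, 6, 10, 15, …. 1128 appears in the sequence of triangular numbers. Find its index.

Set n(n+1)/2 = 1128, giving n² + n − 2256 = 0.
The discriminant is 1 + 8·1128 = 9025, and √9025 = 95.
So n = (-1 + 95) / 2 = 94/2 = 47.

47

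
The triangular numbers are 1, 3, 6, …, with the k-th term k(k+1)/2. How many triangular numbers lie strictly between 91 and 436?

16

The n-th triangular number is n(n+1)/2.
Smallest index with value > 91: n = 14 (giving 105).
Largest index with value < 436: n = 29 (giving 435).
Indices 14 through 29: 16 terms.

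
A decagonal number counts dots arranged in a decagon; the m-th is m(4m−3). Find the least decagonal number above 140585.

140812

Solve n(4n−3) > 140585 for integer n.
The largest n with value ≤ 140585 is 187 (since 139315 ≤ 140585 < 140812), so the first above is n = 188, value 140812.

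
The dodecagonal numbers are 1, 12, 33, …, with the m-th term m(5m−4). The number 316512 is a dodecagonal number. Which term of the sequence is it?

Set n(5n−4) = 316512, giving 5n² − 4n − 316512 = 0.
The discriminant is 16 + 20·316512 = 6330256, and √6330256 = 2516.
So n = (4 + 2516) / 10 = 2520/10 = 252.

252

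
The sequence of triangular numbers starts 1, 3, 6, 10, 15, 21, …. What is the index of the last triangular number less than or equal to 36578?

Solve n(n+1)/2 ≤ 36578 for integer n.
n = 269 gives 36315 ≤ 36578, while n = 270 gives 36585 > 36578; so the answer is index 269.

269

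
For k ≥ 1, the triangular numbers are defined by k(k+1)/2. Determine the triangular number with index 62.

1953

The 62nd triangular number is n(n+1)/2 with n = 62.
62·63/2 = 3906/2 = 1953.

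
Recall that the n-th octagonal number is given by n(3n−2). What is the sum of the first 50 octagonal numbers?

Σ i(3i−2) = 3Σi² − 2Σi over i = 1..50.
Σi = 1275 and Σi² = 42925.
3·42925 − 2·1275 = 126225.

126225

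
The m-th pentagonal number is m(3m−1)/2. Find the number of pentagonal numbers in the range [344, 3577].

34

The n-th pentagonal number is n(3n−1)/2.
Smallest index with value ≥ 344: n = 16 (giving 376).
Largest index with value ≤ 3577: n = 49 (giving 3577).
Indices 16 through 49: 34 terms.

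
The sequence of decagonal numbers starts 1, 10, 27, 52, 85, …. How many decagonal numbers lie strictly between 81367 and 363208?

158

The n-th decagonal number is n(4n−3).
Smallest index with value > 81367: n = 144 (giving 82512).
Largest index with value < 363208: n = 301 (giving 361501).
Indices 144 through 301: 158 terms.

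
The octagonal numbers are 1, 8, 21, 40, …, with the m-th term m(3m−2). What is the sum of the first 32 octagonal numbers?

33264

Σ i(3i−2) = 3Σi² − 2Σi over i = 1..32.
Σi = 528 and Σi² = 11440.
3·11440 − 2·528 = 33264.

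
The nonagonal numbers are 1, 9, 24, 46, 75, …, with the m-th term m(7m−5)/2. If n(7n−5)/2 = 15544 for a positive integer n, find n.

Set n(7n−5)/2 = 15544, giving 7n² − 5n − 31088 = 0.
So n = (5 + 933) / 14 = 938/14 = 67.

67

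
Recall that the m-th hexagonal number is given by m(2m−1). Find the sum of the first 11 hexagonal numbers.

946

Σ i(2i−1) = 2Σi² − Σi over i = 1..11.
Σi = 66 and Σi² = 506.
2·506 − 1·66 = 946.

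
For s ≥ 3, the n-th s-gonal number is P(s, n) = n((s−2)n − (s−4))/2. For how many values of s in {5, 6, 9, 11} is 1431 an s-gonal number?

s = 5: P(5, 31) = 1426 and P(5, 32) = 1520; 1431 is not s-gonal.
s = 6: P(6, 27) = 1431. ✓
s = 9: P(9, 20) = 1350 and P(9, 21) = 1491; 1431 is not s-gonal.
s = 11: P(11, 18) = 1395 and P(11, 19) = 1558; 1431 is not s-gonal.
Hits: s ∈ {6} → 1.

1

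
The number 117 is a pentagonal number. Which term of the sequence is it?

9

Set n(3n−1)/2 = 117, giving 3n² − n − 234 = 0.
So n = (1 + 53) / 6 = 54/6 = 9.
Check: 9·(3·9 − 1)/2 = 117. ✓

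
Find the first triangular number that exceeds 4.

6

Solve n(n+1)/2 > 4 for integer n.
The largest n with value ≤ 4 is 2 (since 3 ≤ 4 < 6), so the first above is n = 3, value 6.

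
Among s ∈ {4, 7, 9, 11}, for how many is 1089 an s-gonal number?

2

s = 4: P(4, 33) = 1089. ✓
s = 7: P(7, 21) = 1071 and P(7, 22) = 1177; 1089 is not s-gonal.
s = 9: P(9, 18) = 1089. ✓
s = 11: P(11, 15) = 960 and P(11, 16) = 1096; 1089 is not s-gonal.
Hits: s ∈ {4, 9} → 2.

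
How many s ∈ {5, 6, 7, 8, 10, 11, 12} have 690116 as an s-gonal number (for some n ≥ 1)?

s = 5: P(5, 678) = 689187 and P(5, 679) = 691222; 690116 is not s-gonal.
s = 6: P(6, 587) = 688551 and P(6, 588) = 690900; 690116 is not s-gonal.
s = 7: P(7, 525) = 688275 and P(7, 526) = 690901; 690116 is not s-gonal.
s = 8: P(8, 479) = 687365 and P(8, 480) = 690240; 690116 is not s-gonal.
s = 10: P(10, 415) = 687655 and P(10, 416) = 690976; 690116 is not s-gonal.
s = 11: P(11, 392) = 690116. ✓
s = 12: P(12, 371) = 686721 and P(12, 372) = 690432; 690116 is not s-gonal.
Hits: s ∈ {11} → 1.

1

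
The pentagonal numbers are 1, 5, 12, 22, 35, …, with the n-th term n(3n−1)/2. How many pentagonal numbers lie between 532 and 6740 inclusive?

49

The n-th pentagonal number is n(3n−1)/2.
Smallest index with value ≥ 532: n = 19 (giving 532).
Largest index with value ≤ 6740: n = 67 (giving 6700).
Indices 19 through 67: 49 terms.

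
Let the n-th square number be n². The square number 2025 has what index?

We need n² = 2025, so n = √2025 = 45.
Check: 45² = 2025. ✓

45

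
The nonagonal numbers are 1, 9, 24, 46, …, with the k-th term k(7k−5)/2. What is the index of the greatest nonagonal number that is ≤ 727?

14

Solve n(7n−5)/2 ≤ 727 for integer n.
n = 14 gives 651 ≤ 727, while n = 15 gives 750 > 727; so the answer is index 14.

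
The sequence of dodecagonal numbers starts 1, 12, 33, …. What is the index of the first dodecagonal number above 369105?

Solve n(5n−4) > 369105 for integer n.
The largest n with value ≤ 369105 is 272 (since 368832 ≤ 369105 < 371553), so the first above is n = 273, value 371553.

273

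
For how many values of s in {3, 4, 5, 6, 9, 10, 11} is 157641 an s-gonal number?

2

s = 3: P(3, 561) = 157641. ✓
s = 4: P(4, 397) = 157609 and P(4, 398) = 158404; 157641 is not s-gonal.
s = 5: P(5, 324) = 157302 and P(5, 325) = 158275; 157641 is not s-gonal.
s = 6: P(6, 281) = 157641. ✓
s = 9: P(9, 212) = 156774 and P(9, 213) = 158259; 157641 is not s-gonal.
s = 10: P(10, 198) = 156222 and P(10, 199) = 157807; 157641 is not s-gonal.
s = 11: P(11, 187) = 156706 and P(11, 188) = 158390; 157641 is not s-gonal.
Hits: s ∈ {3, 6} → 2.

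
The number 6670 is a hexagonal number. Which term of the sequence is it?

Set n(2n−1) = 6670, giving 2n² − n − 6670 = 0.
The discriminant is 1 + 8·6670 = 53361, and √53361 = 231.
So n = (1 + 231) / 4 = 232/4 = 58.
Check: 58·(2·58 − 1) = 6670. ✓

58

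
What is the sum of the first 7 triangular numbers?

84

Σ i(i+1)/2 = (Σi² + Σi) / 2 over i = 1..7.
Σi = 28 and Σi² = 140.
(1·140 + 1·28) / 2 = 168/2 = 84.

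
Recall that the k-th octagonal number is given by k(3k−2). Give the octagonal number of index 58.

9976

58·(3·58 − 2) = 58·172 = 9976.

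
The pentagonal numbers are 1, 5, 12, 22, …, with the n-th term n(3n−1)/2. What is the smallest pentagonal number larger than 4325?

4347

Solve n(3n−1)/2 > 4325 for integer n.
The largest n with value ≤ 4325 is 53 (since 4187 ≤ 4325 < 4347), so the first above is n = 54, value 4347.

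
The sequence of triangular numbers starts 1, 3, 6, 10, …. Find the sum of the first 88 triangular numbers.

Σ i(i+1)/2 = (Σi² + Σi) / 2 over i = 1..88.
Σi = 3916 and Σi² = 231044.
(1·231044 + 1·3916) / 2 = 234960/2 = 117480.

117480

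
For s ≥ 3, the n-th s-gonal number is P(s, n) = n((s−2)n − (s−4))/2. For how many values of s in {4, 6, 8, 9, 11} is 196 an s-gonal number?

s = 4: P(4, 14) = 196. ✓
s = 6: P(6, 10) = 190 and P(6, 11) = 231; 196 is not s-gonal.
s = 8: P(8, 8) = 176 and P(8, 9) = 225; 196 is not s-gonal.
s = 9: P(9, 7) = 154 and P(9, 8) = 204; 196 is not s-gonal.
s = 11: P(11, 7) = 196. ✓
Hits: s ∈ {4, 11} → 2.

2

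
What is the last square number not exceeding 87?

81

Solve n² ≤ 87 for integer n.
n = 9 gives 81 ≤ 87, while n = 10 gives 100 > 87; so the answer is 81.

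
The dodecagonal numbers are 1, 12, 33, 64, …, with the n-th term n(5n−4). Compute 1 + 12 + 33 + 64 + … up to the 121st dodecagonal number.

Σ i(5i−4) = 5Σi² − 4Σi over i = 1..121.
Σi = 7381 and Σi² = 597861.
5·597861 − 4·7381 = 2959781.

2959781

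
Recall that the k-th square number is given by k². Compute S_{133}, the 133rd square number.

The 133rd square number is n² with n = 133.
133² = 17689.

17689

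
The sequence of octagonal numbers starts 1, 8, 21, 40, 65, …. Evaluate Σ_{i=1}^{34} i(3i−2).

Σ i(3i−2) = 3Σi² − 2Σi over i = 1..34.
Σi = 595 and Σi² = 13685.
3·13685 − 2·595 = 39865.

39865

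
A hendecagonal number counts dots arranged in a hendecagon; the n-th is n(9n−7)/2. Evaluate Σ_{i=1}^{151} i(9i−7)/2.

Σ i(9i−7)/2 = (9Σi² − 7Σi) / 2 over i = 1..151.
Σi = 11476 and Σi² = 1159076.
(9·1159076 − 7·11476) / 2 = 10351352/2 = 5175676.

5175676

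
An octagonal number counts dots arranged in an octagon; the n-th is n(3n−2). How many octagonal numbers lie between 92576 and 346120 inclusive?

The n-th octagonal number is n(3n−2).
Smallest index with value ≥ 92576: n = 176 (giving 92576).
Largest index with value ≤ 346120: n = 340 (giving 346120).
Indices 176 through 340: 165 terms.

165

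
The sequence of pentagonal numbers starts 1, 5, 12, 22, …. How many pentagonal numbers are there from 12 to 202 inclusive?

9

The n-th pentagonal number is n(3n−1)/2.
Smallest index with value ≥ 12: n = 3 (giving 12).
Largest index with value ≤ 202: n = 11 (giving 176).
Indices 3 through 11: 9 terms.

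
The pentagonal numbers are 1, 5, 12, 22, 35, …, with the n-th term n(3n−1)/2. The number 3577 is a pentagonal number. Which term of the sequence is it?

49

Set n(3n−1)/2 = 3577, giving 3n² − n − 7154 = 0.
So n = (1 + 293) / 6 = 294/6 = 49.
Check: 49·(3·49 − 1)/2 = 3577. ✓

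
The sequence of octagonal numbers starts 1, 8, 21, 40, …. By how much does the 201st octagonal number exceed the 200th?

1201

Consecutive octagonal numbers differ by 6n − 5: here 6·201 − 5 = 1201.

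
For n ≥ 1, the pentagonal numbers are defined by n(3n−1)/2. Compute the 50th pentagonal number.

The 50th pentagonal number is n(3n−1)/2 with n = 50.
50·(3·50 − 1)/2 = 50·149/2 = 3725.

3725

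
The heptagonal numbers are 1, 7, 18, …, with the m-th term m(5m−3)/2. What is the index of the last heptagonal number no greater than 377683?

388

Solve n(5n−3)/2 ≤ 377683 for integer n.
n = 388 gives 375778 ≤ 377683, while n = 389 gives 377719 > 377683; so the answer is index 388.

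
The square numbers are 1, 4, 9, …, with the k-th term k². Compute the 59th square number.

The 59th square number is n² with n = 59.
59² = 3481.

3481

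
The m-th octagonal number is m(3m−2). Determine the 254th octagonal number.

The 254th octagonal number is n(3n−2) with n = 254.
254·(3·254 − 2) = 254·760 = 193040.

193040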